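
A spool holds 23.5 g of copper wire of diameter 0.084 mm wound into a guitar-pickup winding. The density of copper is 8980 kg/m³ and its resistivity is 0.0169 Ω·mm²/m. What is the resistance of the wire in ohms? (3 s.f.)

1440 Ω

ρ = 0.0169 Ω·mm²/m = 1.69×10^-8 Ω·m
A = π(d/2)² = π(4.2000e-05 m)² = 5.5418e-09 m²
L = m/(density·A) = 0.0235/(8980×5.5418e-09) = 472.2 m
R = ρL/A = (1.69×10^-8)(472.2)/(5.5418e-09) = 1440 Ω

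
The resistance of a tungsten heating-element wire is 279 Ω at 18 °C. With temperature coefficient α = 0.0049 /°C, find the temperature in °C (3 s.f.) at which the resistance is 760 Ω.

370 °C

R = R₀(1 + α(T − T₀)) ⇒ T = T₀ + (R/R₀ − 1)/α
T = 18 + (760/279 − 1)/0.0049 = 18 + (1.724)/0.0049 = 370 °C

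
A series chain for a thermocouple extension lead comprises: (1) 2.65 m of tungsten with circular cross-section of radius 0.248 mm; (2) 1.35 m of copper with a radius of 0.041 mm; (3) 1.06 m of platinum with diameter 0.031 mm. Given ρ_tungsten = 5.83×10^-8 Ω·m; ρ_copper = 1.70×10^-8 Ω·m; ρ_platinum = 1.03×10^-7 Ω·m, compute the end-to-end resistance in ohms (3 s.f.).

Seg 1: A = πr² = π(2.4800e-04 m)² = 1.932e-07 m²
R_1 = (5.83×10^-8)(2.65)/(1.932e-07) = 0.7996 Ω
Seg 2: A = πr² = π(4.1000e-05 m)² = 5.281e-09 m²
R_2 = (1.70×10^-8)(1.35)/(5.281e-09) = 4.346 Ω
Seg 3: A = π(d/2)² = π(1.5500e-05 m)² = 7.548e-10 m²
R_3 = (1.03×10^-7)(1.06)/(7.548e-10) = 144.7 Ω
R_total = R_1 + R_2 + R_3 = 150 Ω

150 Ω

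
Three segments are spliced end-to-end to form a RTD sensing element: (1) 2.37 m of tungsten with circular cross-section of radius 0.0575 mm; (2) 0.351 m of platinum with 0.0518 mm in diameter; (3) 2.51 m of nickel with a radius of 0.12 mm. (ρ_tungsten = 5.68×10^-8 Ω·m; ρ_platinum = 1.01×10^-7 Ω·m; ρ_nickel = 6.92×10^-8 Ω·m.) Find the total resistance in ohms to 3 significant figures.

Seg 1: A = πr² = π(5.7500e-05 m)² = 1.039e-08 m²
R_1 = (5.68×10^-8)(2.37)/(1.039e-08) = 12.96 Ω
Seg 2: A = π(d/2)² = π(2.5900e-05 m)² = 2.107e-09 m²
R_2 = (1.01×10^-7)(0.351)/(2.107e-09) = 16.82 Ω
Seg 3: A = πr² = π(1.2000e-04 m)² = 4.524e-08 m²
R_3 = (6.92×10^-8)(2.51)/(4.524e-08) = 3.839 Ω
R_total = R_1 + R_2 + R_3 = 33.6 Ω

33.6 Ω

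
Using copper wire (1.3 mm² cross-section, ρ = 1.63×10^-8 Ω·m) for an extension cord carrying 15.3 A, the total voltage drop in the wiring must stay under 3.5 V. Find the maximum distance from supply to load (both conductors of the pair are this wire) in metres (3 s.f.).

9.12 m

A = 1.3 mm² = 1.300e-06 m²
L_max = V_max·A/(2·ρI) = (3.5)(1.300e-06)/(2×1.63×10^-8×15.3) = 9.12 m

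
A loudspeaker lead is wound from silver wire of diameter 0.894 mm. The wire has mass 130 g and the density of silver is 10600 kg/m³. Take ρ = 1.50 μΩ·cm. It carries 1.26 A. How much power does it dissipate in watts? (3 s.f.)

0.741 W

ρ = 1.50 μΩ·cm = 1.50×10^-8 Ω·m
A = π(d/2)² = π(4.4700e-04 m)² = 6.2772e-07 m²
L = m/(density·A) = 0.13/(10600×6.2772e-07) = 19.54 m
R = ρL/A = (1.50×10^-8)(19.54)/(6.2772e-07) = 0.4669 Ω
P = I²R = (1.26)² × 0.4669 = 0.741 W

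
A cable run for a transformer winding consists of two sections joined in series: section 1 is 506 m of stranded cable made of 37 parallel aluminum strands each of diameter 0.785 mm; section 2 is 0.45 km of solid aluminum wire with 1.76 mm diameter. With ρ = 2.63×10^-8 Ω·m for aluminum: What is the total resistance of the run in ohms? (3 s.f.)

Section 1: A_strand = π(3.9250e-04)² = 4.840e-07 m²; R₁ = ρL/(N·A_s) = (2.63×10^-8)(506)/(37×4.840e-07) = 0.7431 Ω
Section 2: A = π(d/2)² = π(8.8000e-04 m)² = 2.433e-06 m²
R₂ = (2.63×10^-8)(450)/(2.433e-06) = 4.865 Ω
R = R₁ + R₂ = 5.61 Ω

5.61 Ω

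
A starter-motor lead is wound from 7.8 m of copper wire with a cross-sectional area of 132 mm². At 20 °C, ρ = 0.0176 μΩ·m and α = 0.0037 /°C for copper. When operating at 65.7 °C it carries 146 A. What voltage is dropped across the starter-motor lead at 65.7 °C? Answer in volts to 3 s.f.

ρ = 0.0176 μΩ·m = 1.76×10^-8 Ω·m
A = 132 mm² = 1.320e-04 m²
R₍20₎ = ρL/A = (1.76×10^-8)(7.8)/(1.320e-04) = 0.00104 Ω
R₍65.7₎ = R₍20₎(1 + αΔT) = 0.00104 × (1 + 0.0037×45.7) = 0.001216 Ω
V = IR = 146 × 0.001216 = 0.178 V

0.178 V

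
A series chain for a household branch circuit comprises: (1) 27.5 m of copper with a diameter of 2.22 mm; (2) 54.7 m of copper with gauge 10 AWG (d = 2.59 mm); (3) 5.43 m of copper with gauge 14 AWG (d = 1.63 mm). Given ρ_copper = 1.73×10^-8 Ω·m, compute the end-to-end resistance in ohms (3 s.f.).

Seg 1: A = π(d/2)² = π(1.1100e-03 m)² = 3.871e-06 m²
R_1 = (1.73×10^-8)(27.5)/(3.871e-06) = 0.1229 Ω
Seg 2: A = π(2.59/2 mm)² = π(1.2950e-03 m)² = 5.269e-06 m²
R_2 = (1.73×10^-8)(54.7)/(5.269e-06) = 0.1796 Ω
Seg 3: A = π(1.63/2 mm)² = π(8.1500e-04 m)² = 2.087e-06 m²
R_3 = (1.73×10^-8)(5.43)/(2.087e-06) = 0.04502 Ω
R_total = R_1 + R_2 + R_3 = 0.348 Ω

0.348 Ω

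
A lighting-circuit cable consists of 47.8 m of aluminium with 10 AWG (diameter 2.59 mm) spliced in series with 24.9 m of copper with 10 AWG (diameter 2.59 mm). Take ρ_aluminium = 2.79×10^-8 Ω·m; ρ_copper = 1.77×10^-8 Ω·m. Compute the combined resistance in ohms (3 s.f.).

0.337 Ω

Segment 1: A = π(2.59/2 mm)² = π(1.2950e-03 m)² = 5.269e-06 m²
R₁ = ρL/A = (2.79×10^-8)(47.8)/(5.269e-06) = 0.2531 Ω
R₂ = (1.77×10^-8)(24.9)/(5.269e-06) = 0.08365 Ω
R = R₁ + R₂ = 0.337 Ω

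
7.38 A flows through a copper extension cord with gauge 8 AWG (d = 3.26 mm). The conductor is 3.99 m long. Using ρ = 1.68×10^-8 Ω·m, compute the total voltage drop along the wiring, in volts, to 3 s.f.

A = π(3.26/2 mm)² = π(1.6300e-03 m)² = 8.347e-06 m²
R = ρL/A = (1.68×10^-8)(3.99)/(8.347e-06) = 0.008031 Ω
V = IR = 7.38 × 0.008031 = 0.0593 V

0.0593 V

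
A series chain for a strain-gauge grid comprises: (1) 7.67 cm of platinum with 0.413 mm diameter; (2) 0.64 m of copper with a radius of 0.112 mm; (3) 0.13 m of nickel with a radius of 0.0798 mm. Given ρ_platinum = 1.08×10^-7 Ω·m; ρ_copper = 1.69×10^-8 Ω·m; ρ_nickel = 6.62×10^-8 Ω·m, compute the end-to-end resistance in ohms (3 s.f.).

0.766 Ω

Seg 1: A = π(d/2)² = π(2.0650e-04 m)² = 1.340e-07 m²
R_1 = (1.08×10^-7)(0.0767)/(1.340e-07) = 0.06183 Ω
Seg 2: A = πr² = π(1.1200e-04 m)² = 3.941e-08 m²
R_2 = (1.69×10^-8)(0.64)/(3.941e-08) = 0.2745 Ω
Seg 3: A = πr² = π(7.9800e-05 m)² = 2.001e-08 m²
R_3 = (6.62×10^-8)(0.13)/(2.001e-08) = 0.4302 Ω
R_total = R_1 + R_2 + R_3 = 0.766 Ω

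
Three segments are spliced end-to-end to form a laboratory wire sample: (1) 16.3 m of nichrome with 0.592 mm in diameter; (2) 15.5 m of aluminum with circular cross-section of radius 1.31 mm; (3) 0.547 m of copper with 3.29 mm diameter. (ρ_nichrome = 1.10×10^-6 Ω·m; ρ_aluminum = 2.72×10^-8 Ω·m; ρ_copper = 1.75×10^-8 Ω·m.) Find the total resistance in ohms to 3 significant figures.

65.2 Ω

Seg 1: A = π(d/2)² = π(2.9600e-04 m)² = 2.753e-07 m²
R_1 = (1.10×10^-6)(16.3)/(2.753e-07) = 65.14 Ω
Seg 2: A = πr² = π(1.3100e-03 m)² = 5.391e-06 m²
R_2 = (2.72×10^-8)(15.5)/(5.391e-06) = 0.0782 Ω
Seg 3: A = π(d/2)² = π(1.6450e-03 m)² = 8.501e-06 m²
R_3 = (1.75×10^-8)(0.547)/(8.501e-06) = 0.001126 Ω
R_total = R_1 + R_2 + R_3 = 65.2 Ω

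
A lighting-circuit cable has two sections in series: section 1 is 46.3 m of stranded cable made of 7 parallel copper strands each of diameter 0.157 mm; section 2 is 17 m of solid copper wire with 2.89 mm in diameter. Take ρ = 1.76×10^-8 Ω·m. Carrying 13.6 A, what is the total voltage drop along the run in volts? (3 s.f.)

Section 1: A_strand = π(7.8500e-05)² = 1.936e-08 m²; R₁ = ρL/(N·A_s) = (1.76×10^-8)(46.3)/(7×1.936e-08) = 6.013 Ω
Section 2: A = π(d/2)² = π(1.4450e-03 m)² = 6.560e-06 m²
R₂ = (1.76×10^-8)(17)/(6.560e-06) = 0.04561 Ω
R = R₁ + R₂ = 6.059 Ω
V = IR = 13.6 × 6.059 = 82.4 V

82.4 V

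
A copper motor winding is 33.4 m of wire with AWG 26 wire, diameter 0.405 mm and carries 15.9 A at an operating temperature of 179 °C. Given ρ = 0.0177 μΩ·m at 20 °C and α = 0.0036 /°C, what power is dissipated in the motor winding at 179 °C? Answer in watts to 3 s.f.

1820 W

ρ = 0.0177 μΩ·m = 1.77×10^-8 Ω·m
A = π(0.405/2 mm)² = π(2.0250e-04 m)² = 1.288e-07 m²
R₍20₎ = ρL/A = (1.77×10^-8)(33.4)/(1.288e-07) = 4.589 Ω
R₍179₎ = R₍20₎(1 + αΔT) = 4.589 × (1 + 0.0036×159) = 7.216 Ω
P = I²R = (15.9)² × 7.216 = 1820 W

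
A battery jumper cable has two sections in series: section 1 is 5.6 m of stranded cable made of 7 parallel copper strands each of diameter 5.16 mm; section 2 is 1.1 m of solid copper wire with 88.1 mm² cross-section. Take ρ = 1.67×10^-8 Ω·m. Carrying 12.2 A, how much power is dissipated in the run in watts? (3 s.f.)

0.126 W

Section 1: A_strand = π(2.5800e-03)² = 2.091e-05 m²; R₁ = ρL/(N·A_s) = (1.67×10^-8)(5.6)/(7×2.091e-05) = 6.389×10^-4 Ω
Section 2: A = 88.1 mm² = 8.810e-05 m²
R₂ = (1.67×10^-8)(1.1)/(8.810e-05) = 2.085×10^-4 Ω
R = R₁ + R₂ = 8.474×10^-4 Ω
P = I²R = (12.2)² × 8.474×10^-4 = 0.126 W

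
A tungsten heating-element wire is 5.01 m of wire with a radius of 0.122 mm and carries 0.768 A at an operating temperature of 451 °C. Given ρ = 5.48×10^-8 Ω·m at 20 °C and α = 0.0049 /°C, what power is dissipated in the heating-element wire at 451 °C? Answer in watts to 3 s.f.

10.8 W

A = πr² = π(1.2200e-04 m)² = 4.676e-08 m²
R₍20₎ = ρL/A = (5.48×10^-8)(5.01)/(4.676e-08) = 5.871 Ω
R₍451₎ = R₍20₎(1 + αΔT) = 5.871 × (1 + 0.0049×431) = 18.27 Ω
P = I²R = (0.768)² × 18.27 = 10.8 W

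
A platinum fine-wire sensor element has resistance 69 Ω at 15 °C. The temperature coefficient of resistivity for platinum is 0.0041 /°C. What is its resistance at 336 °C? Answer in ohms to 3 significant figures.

160 Ω

ΔT = 336 − 15 = 321 °C
R = R₀(1 + αΔT) = 69 × (1 + 0.0041×321) = 69 × 2.316 = 160 Ω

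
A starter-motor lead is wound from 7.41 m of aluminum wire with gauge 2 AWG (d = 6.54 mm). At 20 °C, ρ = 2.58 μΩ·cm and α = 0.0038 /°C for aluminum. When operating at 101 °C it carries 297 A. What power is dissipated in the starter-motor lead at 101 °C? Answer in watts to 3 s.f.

ρ = 2.58 μΩ·cm = 2.58×10^-8 Ω·m
A = π(6.54/2 mm)² = π(3.2700e-03 m)² = 3.359e-05 m²
R₍20₎ = ρL/A = (2.58×10^-8)(7.41)/(3.359e-05) = 0.005691 Ω
R₍101₎ = R₍20₎(1 + αΔT) = 0.005691 × (1 + 0.0038×81) = 0.007443 Ω
P = I²R = (297)² × 0.007443 = 657 W

657 W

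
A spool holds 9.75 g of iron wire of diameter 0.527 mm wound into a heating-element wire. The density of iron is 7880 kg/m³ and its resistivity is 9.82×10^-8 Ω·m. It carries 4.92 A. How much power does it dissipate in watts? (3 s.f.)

A = π(d/2)² = π(2.6350e-04 m)² = 2.1813e-07 m²
L = m/(density·A) = 0.00975/(7880×2.1813e-07) = 5.672 m
R = ρL/A = (9.82×10^-8)(5.672)/(2.1813e-07) = 2.554 Ω
P = I²R = (4.92)² × 2.554 = 61.8 W

61.8 W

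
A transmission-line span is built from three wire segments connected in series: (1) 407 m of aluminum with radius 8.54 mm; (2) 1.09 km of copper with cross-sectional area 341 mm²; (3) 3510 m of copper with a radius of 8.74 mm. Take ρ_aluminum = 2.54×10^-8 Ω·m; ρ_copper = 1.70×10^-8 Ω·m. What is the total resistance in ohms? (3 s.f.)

Seg 1: A = πr² = π(8.5400e-03 m)² = 2.291e-04 m²
R_1 = (2.54×10^-8)(407)/(2.291e-04) = 0.04512 Ω
Seg 2: A = 341 mm² = 3.410e-04 m²
R_2 = (1.70×10^-8)(1090)/(3.410e-04) = 0.05434 Ω
Seg 3: A = πr² = π(8.7400e-03 m)² = 2.400e-04 m²
R_3 = (1.70×10^-8)(3510)/(2.400e-04) = 0.2486 Ω
R_total = R_1 + R_2 + R_3 = 0.348 Ω

0.348 Ω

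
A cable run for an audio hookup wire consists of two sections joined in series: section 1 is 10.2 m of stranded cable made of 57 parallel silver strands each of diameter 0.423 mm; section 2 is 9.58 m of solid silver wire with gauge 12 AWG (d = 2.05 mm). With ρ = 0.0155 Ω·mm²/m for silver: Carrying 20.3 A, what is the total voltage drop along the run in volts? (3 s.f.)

ρ = 0.0155 Ω·mm²/m = 1.55×10^-8 Ω·m
Section 1: A_strand = π(2.1150e-04)² = 1.405e-07 m²; R₁ = ρL/(N·A_s) = (1.55×10^-8)(10.2)/(57×1.405e-07) = 0.01974 Ω
Section 2: A = π(2.05/2 mm)² = π(1.0250e-03 m)² = 3.301e-06 m²
R₂ = (1.55×10^-8)(9.58)/(3.301e-06) = 0.04499 Ω
R = R₁ + R₂ = 0.06473 Ω
V = IR = 20.3 × 0.06473 = 1.31 V

1.31 V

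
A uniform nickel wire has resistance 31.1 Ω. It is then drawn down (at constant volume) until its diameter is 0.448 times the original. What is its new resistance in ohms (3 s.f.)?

772 Ω

Volume constant ⇒ L' = L/r² with r = 0.448. R' = ρL'/A' = ρ(L/r²)/(πr²d₀²/4) = R/r⁴.
R' = 24.82 × 31.1 = 772 Ω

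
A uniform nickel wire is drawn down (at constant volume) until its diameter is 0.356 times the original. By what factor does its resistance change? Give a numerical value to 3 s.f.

62.3

Volume constant ⇒ L' = L/r² with r = 0.356. R' = ρL'/A' = ρ(L/r²)/(πr²d₀²/4) = R/r⁴.
Factor = 62.3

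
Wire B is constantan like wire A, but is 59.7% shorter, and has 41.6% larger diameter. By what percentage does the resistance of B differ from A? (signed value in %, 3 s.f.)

-79.9%

R ∝ L/d², so R_B/R_A = (1 − 59.7/100) × (1 + 41.6/100)⁻²
= 0.403 × 0.4987 = 0.201
(R_B − R_A)/R_A = 0.201 − 1 = -79.9%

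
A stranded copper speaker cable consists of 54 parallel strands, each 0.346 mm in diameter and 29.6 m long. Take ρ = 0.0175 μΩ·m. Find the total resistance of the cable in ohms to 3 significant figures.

0.102 Ω

ρ = 0.0175 μΩ·m = 1.75×10^-8 Ω·m
A_strand = π(1.7300e-04 m)² = 9.402e-08 m²
R_strand = ρL/A = (1.75×10^-8)(29.6)/(9.402e-08) = 5.509 Ω
R_total = R_strand/N = 5.509/54 = 0.102 Ω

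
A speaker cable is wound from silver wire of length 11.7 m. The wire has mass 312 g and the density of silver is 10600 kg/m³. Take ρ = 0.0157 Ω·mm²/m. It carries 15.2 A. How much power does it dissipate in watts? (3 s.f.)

16.9 W

ρ = 0.0157 Ω·mm²/m = 1.57×10^-8 Ω·m
A = m/(density·L) = 0.312/(10600×11.7) = 2.5157e-06 m²
R = ρL/A = (1.57×10^-8)(11.7)/(2.5157e-06) = 0.07302 Ω
P = I²R = (15.2)² × 0.07302 = 16.9 W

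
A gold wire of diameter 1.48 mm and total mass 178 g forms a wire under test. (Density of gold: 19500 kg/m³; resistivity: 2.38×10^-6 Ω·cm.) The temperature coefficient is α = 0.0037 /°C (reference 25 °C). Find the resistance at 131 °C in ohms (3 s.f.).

0.102 Ω

ρ = 2.38×10^-6 Ω·cm = 2.38×10^-8 Ω·m
A = π(d/2)² = π(7.4000e-04 m)² = 1.7203e-06 m²
L = m/(density·A) = 0.178/(19500×1.7203e-06) = 5.306 m
R = ρL/A = (2.38×10^-8)(5.306)/(1.7203e-06) = 0.07341 Ω
R(131 °C) = 0.07341 × (1 + 0.0037×106) = 0.102 Ω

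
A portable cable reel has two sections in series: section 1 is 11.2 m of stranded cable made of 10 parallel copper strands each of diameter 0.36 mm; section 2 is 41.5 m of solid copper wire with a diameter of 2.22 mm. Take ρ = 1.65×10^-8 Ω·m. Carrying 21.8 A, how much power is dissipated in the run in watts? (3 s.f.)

Section 1: A_strand = π(1.8000e-04)² = 1.018e-07 m²; R₁ = ρL/(N·A_s) = (1.65×10^-8)(11.2)/(10×1.018e-07) = 0.1816 Ω
Section 2: A = π(d/2)² = π(1.1100e-03 m)² = 3.871e-06 m²
R₂ = (1.65×10^-8)(41.5)/(3.871e-06) = 0.1769 Ω
R = R₁ + R₂ = 0.3585 Ω
P = I²R = (21.8)² × 0.3585 = 170 W

170 W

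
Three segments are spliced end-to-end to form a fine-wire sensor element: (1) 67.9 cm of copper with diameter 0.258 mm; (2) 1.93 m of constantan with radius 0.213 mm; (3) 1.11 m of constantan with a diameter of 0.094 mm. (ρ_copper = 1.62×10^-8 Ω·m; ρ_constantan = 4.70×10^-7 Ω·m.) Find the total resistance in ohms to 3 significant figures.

Seg 1: A = π(d/2)² = π(1.2900e-04 m)² = 5.228e-08 m²
R_1 = (1.62×10^-8)(0.679)/(5.228e-08) = 0.2104 Ω
Seg 2: A = πr² = π(2.1300e-04 m)² = 1.425e-07 m²
R_2 = (4.70×10^-7)(1.93)/(1.425e-07) = 6.364 Ω
Seg 3: A = π(d/2)² = π(4.7000e-05 m)² = 6.940e-09 m²
R_3 = (4.70×10^-7)(1.11)/(6.940e-09) = 75.18 Ω
R_total = R_1 + R_2 + R_3 = 81.7 Ω

81.7 Ω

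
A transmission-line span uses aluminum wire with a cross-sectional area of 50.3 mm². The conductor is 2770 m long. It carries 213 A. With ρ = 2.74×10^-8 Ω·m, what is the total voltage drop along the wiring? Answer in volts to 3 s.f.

A = 50.3 mm² = 5.030e-05 m²
R = ρL/A = (2.74×10^-8)(2770)/(5.030e-05) = 1.509 Ω
V = IR = 213 × 1.509 = 321 V

321 V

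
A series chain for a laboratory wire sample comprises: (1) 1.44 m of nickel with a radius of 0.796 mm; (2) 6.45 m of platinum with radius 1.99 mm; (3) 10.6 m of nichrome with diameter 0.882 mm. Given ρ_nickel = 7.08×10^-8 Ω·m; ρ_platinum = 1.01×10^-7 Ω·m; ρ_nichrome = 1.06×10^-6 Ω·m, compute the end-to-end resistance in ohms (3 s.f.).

18.5 Ω

Seg 1: A = πr² = π(7.9600e-04 m)² = 1.991e-06 m²
R_1 = (7.08×10^-8)(1.44)/(1.991e-06) = 0.05122 Ω
Seg 2: A = πr² = π(1.9900e-03 m)² = 1.244e-05 m²
R_2 = (1.01×10^-7)(6.45)/(1.244e-05) = 0.05236 Ω
Seg 3: A = π(d/2)² = π(4.4100e-04 m)² = 6.110e-07 m²
R_3 = (1.06×10^-6)(10.6)/(6.110e-07) = 18.39 Ω
R_total = R_1 + R_2 + R_3 = 18.5 Ω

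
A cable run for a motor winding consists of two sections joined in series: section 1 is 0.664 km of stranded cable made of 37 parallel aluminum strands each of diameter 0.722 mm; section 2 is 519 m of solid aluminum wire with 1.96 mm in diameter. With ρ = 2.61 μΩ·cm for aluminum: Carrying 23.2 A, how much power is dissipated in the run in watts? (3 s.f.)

ρ = 2.61 μΩ·cm = 2.61×10^-8 Ω·m
Section 1: A_strand = π(3.6100e-04)² = 4.094e-07 m²; R₁ = ρL/(N·A_s) = (2.61×10^-8)(664)/(37×4.094e-07) = 1.144 Ω
Section 2: A = π(d/2)² = π(9.8000e-04 m)² = 3.017e-06 m²
R₂ = (2.61×10^-8)(519)/(3.017e-06) = 4.49 Ω
R = R₁ + R₂ = 5.634 Ω
P = I²R = (23.2)² × 5.634 = 3030 W

3030 W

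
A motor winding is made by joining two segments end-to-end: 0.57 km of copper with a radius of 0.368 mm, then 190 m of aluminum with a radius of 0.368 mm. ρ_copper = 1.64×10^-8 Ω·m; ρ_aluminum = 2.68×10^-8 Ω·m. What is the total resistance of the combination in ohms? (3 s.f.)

33.9 Ω

Segment 1: A = πr² = π(3.6800e-04 m)² = 4.254e-07 m²
R₁ = ρL/A = (1.64×10^-8)(570)/(4.254e-07) = 21.97 Ω
R₂ = (2.68×10^-8)(190)/(4.254e-07) = 11.97 Ω
R = R₁ + R₂ = 33.9 Ω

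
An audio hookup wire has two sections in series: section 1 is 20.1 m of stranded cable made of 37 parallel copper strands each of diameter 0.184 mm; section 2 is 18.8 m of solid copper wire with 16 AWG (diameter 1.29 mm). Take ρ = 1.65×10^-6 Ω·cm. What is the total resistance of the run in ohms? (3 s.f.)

ρ = 1.65×10^-6 Ω·cm = 1.65×10^-8 Ω·m
Section 1: A_strand = π(9.2000e-05)² = 2.659e-08 m²; R₁ = ρL/(N·A_s) = (1.65×10^-8)(20.1)/(37×2.659e-08) = 0.3371 Ω
Section 2: A = π(1.29/2 mm)² = π(6.4500e-04 m)² = 1.307e-06 m²
R₂ = (1.65×10^-8)(18.8)/(1.307e-06) = 0.2373 Ω
R = R₁ + R₂ = 0.574 Ω

0.574 Ω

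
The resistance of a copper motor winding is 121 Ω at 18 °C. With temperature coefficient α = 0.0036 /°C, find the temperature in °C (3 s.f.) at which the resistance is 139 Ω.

R = R₀(1 + α(T − T₀)) ⇒ T = T₀ + (R/R₀ − 1)/α
T = 18 + (139/121 − 1)/0.0036 = 18 + (0.1488)/0.0036 = 59.3 °C

59.3 °C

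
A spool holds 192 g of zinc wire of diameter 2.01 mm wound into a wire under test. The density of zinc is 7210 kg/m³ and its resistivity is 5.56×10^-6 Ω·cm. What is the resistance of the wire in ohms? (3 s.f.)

0.147 Ω

ρ = 5.56×10^-6 Ω·cm = 5.56×10^-8 Ω·m
A = π(d/2)² = π(1.0050e-03 m)² = 3.1731e-06 m²
L = m/(density·A) = 0.192/(7210×3.1731e-06) = 8.392 m
R = ρL/A = (5.56×10^-8)(8.392)/(3.1731e-06) = 0.147 Ω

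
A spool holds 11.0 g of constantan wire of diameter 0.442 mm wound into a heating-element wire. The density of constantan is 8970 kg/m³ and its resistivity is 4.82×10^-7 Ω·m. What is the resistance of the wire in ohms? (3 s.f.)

25.1 Ω

A = π(d/2)² = π(2.2100e-04 m)² = 1.5344e-07 m²
L = m/(density·A) = 0.011/(8970×1.5344e-07) = 7.992 m
R = ρL/A = (4.82×10^-7)(7.992)/(1.5344e-07) = 25.1 Ω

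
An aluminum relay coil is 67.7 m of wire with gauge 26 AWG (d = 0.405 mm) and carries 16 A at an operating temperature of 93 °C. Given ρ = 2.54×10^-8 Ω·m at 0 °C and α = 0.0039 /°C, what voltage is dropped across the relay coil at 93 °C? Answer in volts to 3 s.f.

291 V

A = π(0.405/2 mm)² = π(2.0250e-04 m)² = 1.288e-07 m²
R₍0₎ = ρL/A = (2.54×10^-8)(67.7)/(1.288e-07) = 13.35 Ω
R₍93₎ = R₍0₎(1 + αΔT) = 13.35 × (1 + 0.0039×93) = 18.19 Ω
V = IR = 16 × 18.19 = 291 V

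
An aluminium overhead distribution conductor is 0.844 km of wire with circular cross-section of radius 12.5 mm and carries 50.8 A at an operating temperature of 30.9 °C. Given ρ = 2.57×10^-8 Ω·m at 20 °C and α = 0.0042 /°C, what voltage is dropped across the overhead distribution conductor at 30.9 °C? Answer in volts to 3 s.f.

A = πr² = π(1.2500e-02 m)² = 4.909e-04 m²
R₍20₎ = ρL/A = (2.57×10^-8)(844)/(4.909e-04) = 0.04419 Ω
R₍30.9₎ = R₍20₎(1 + αΔT) = 0.04419 × (1 + 0.0042×10.9) = 0.04621 Ω
V = IR = 50.8 × 0.04621 = 2.35 V

2.35 V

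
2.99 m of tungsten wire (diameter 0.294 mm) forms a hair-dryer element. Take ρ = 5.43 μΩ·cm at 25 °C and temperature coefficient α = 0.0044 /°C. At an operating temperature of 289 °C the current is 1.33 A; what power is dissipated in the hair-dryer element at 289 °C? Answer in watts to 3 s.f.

ρ = 5.43 μΩ·cm = 5.43×10^-8 Ω·m
A = π(d/2)² = π(1.4700e-04 m)² = 6.789e-08 m²
R₍25₎ = ρL/A = (5.43×10^-8)(2.99)/(6.789e-08) = 2.392 Ω
R₍289₎ = R₍25₎(1 + αΔT) = 2.392 × (1 + 0.0044×264) = 5.17 Ω
P = I²R = (1.33)² × 5.17 = 9.14 W

9.14 W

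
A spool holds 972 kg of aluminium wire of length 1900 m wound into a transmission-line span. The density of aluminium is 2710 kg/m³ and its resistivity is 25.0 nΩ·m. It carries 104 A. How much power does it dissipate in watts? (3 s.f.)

ρ = 25.0 nΩ·m = 2.50×10^-8 Ω·m
A = m/(density·L) = 972/(2710×1900) = 1.8877e-04 m²
R = ρL/A = (2.50×10^-8)(1900)/(1.8877e-04) = 0.2516 Ω
P = I²R = (104)² × 0.2516 = 2720 W

2720 W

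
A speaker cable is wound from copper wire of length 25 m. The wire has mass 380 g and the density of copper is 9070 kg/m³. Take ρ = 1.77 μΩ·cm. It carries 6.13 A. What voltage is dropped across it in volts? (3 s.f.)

1.62 V

ρ = 1.77 μΩ·cm = 1.77×10^-8 Ω·m
A = m/(density·L) = 0.38/(9070×25) = 1.6759e-06 m²
R = ρL/A = (1.77×10^-8)(25)/(1.6759e-06) = 0.264 Ω
V = IR = 6.13 × 0.264 = 1.62 V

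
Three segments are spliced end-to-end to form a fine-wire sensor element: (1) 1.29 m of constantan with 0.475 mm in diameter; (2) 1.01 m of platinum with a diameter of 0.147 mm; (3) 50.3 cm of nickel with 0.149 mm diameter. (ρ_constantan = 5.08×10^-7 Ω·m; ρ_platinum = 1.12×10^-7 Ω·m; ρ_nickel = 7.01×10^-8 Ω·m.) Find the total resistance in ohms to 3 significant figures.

Seg 1: A = π(d/2)² = π(2.3750e-04 m)² = 1.772e-07 m²
R_1 = (5.08×10^-7)(1.29)/(1.772e-07) = 3.698 Ω
Seg 2: A = π(d/2)² = π(7.3500e-05 m)² = 1.697e-08 m²
R_2 = (1.12×10^-7)(1.01)/(1.697e-08) = 6.665 Ω
Seg 3: A = π(d/2)² = π(7.4500e-05 m)² = 1.744e-08 m²
R_3 = (7.01×10^-8)(0.503)/(1.744e-08) = 2.022 Ω
R_total = R_1 + R_2 + R_3 = 12.4 Ω

12.4 Ω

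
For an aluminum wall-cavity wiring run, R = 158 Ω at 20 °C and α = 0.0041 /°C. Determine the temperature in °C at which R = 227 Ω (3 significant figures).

R = R₀(1 + α(T − T₀)) ⇒ T = T₀ + (R/R₀ − 1)/α
T = 20 + (227/158 − 1)/0.0041 = 20 + (0.4367)/0.0041 = 127 °C

127 °C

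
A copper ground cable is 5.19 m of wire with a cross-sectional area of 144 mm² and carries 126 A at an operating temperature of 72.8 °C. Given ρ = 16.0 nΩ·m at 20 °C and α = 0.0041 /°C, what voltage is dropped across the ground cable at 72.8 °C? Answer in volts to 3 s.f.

0.0884 V

ρ = 16.0 nΩ·m = 1.60×10^-8 Ω·m
A = 144 mm² = 1.440e-04 m²
R₍20₎ = ρL/A = (1.60×10^-8)(5.19)/(1.440e-04) = 5.767×10^-4 Ω
R₍72.8₎ = R₍20₎(1 + αΔT) = 5.767×10^-4 × (1 + 0.0041×52.8) = 7.015×10^-4 Ω
V = IR = 126 × 7.015×10^-4 = 0.0884 V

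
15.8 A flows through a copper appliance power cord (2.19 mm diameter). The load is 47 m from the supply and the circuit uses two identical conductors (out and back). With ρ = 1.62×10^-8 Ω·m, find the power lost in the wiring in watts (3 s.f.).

A = π(d/2)² = π(1.0950e-03 m)² = 3.767e-06 m²
Total conductor length (both ways) L = 2 × 47 = 94 m
R = ρL/A = (1.62×10^-8)(94)/(3.767e-06) = 0.4043 Ω
P = I²R = (15.8)² × 0.4043 = 101 W

101 W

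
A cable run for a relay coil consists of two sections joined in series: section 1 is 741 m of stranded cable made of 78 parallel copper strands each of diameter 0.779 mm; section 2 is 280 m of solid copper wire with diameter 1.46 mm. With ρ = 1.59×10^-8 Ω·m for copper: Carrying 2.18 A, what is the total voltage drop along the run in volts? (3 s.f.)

6.49 V

Section 1: A_strand = π(3.8950e-04)² = 4.766e-07 m²; R₁ = ρL/(N·A_s) = (1.59×10^-8)(741)/(78×4.766e-07) = 0.3169 Ω
Section 2: A = π(d/2)² = π(7.3000e-04 m)² = 1.674e-06 m²
R₂ = (1.59×10^-8)(280)/(1.674e-06) = 2.659 Ω
R = R₁ + R₂ = 2.976 Ω
V = IR = 2.18 × 2.976 = 6.49 V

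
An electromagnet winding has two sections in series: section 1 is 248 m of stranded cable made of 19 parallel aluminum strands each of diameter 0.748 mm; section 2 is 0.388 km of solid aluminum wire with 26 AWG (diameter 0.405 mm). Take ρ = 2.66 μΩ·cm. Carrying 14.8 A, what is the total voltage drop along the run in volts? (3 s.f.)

1200 V

ρ = 2.66 μΩ·cm = 2.66×10^-8 Ω·m
Section 1: A_strand = π(3.7400e-04)² = 4.394e-07 m²; R₁ = ρL/(N·A_s) = (2.66×10^-8)(248)/(19×4.394e-07) = 0.7901 Ω
Section 2: A = π(0.405/2 mm)² = π(2.0250e-04 m)² = 1.288e-07 m²
R₂ = (2.66×10^-8)(388)/(1.288e-07) = 80.11 Ω
R = R₁ + R₂ = 80.91 Ω
V = IR = 14.8 × 80.91 = 1200 V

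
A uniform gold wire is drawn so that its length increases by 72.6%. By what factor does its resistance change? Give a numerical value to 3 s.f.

2.98

k = 1 + 72.6/100 = 1.726; volume constant ⇒ A' = A/k, so R' = k²R.
Factor = 2.98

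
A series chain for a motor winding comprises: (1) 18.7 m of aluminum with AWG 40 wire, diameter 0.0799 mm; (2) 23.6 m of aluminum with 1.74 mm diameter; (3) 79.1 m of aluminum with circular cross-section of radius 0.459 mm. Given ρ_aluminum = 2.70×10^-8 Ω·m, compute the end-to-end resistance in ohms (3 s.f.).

104 Ω

Seg 1: A = π(0.0799/2 mm)² = π(3.9950e-05 m)² = 5.014e-09 m²
R_1 = (2.70×10^-8)(18.7)/(5.014e-09) = 100.7 Ω
Seg 2: A = π(d/2)² = π(8.7000e-04 m)² = 2.378e-06 m²
R_2 = (2.70×10^-8)(23.6)/(2.378e-06) = 0.268 Ω
Seg 3: A = πr² = π(4.5900e-04 m)² = 6.619e-07 m²
R_3 = (2.70×10^-8)(79.1)/(6.619e-07) = 3.227 Ω
R_total = R_1 + R_2 + R_3 = 104 Ω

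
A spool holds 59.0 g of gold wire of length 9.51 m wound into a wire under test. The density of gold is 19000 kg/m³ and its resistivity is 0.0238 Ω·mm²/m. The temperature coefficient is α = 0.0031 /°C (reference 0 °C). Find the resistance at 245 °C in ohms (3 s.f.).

ρ = 0.0238 Ω·mm²/m = 2.38×10^-8 Ω·m
A = m/(density·L) = 0.059/(19000×9.51) = 3.2653e-07 m²
R = ρL/A = (2.38×10^-8)(9.51)/(3.2653e-07) = 0.6932 Ω
R(245 °C) = 0.6932 × (1 + 0.0031×245) = 1.22 Ω

1.22 Ω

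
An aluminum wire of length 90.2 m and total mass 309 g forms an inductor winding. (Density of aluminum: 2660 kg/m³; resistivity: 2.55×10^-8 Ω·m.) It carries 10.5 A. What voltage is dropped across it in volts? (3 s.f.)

A = m/(density·L) = 0.309/(2660×90.2) = 1.2879e-06 m²
R = ρL/A = (2.55×10^-8)(90.2)/(1.2879e-06) = 1.786 Ω
V = IR = 10.5 × 1.786 = 18.8 V

18.8 V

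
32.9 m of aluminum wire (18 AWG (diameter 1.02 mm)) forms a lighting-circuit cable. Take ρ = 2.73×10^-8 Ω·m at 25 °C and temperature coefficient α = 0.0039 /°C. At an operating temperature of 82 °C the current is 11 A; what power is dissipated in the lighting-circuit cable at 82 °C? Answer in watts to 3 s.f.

163 W

A = π(1.02/2 mm)² = π(5.1000e-04 m)² = 8.171e-07 m²
R₍25₎ = ρL/A = (2.73×10^-8)(32.9)/(8.171e-07) = 1.099 Ω
R₍82₎ = R₍25₎(1 + αΔT) = 1.099 × (1 + 0.0039×57) = 1.344 Ω
P = I²R = (11)² × 1.344 = 163 W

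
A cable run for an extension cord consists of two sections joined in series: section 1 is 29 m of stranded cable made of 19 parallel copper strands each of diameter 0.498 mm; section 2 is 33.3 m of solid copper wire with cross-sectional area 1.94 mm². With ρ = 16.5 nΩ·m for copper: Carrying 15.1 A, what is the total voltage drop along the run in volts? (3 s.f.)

6.23 V

ρ = 16.5 nΩ·m = 1.65×10^-8 Ω·m
Section 1: A_strand = π(2.4900e-04)² = 1.948e-07 m²; R₁ = ρL/(N·A_s) = (1.65×10^-8)(29)/(19×1.948e-07) = 0.1293 Ω
Section 2: A = 1.94 mm² = 1.940e-06 m²
R₂ = (1.65×10^-8)(33.3)/(1.940e-06) = 0.2832 Ω
R = R₁ + R₂ = 0.4125 Ω
V = IR = 15.1 × 0.4125 = 6.23 V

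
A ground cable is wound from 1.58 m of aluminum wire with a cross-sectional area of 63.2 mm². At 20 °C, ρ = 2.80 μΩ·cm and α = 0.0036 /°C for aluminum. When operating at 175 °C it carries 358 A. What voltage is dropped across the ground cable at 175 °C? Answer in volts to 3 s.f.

ρ = 2.80 μΩ·cm = 2.80×10^-8 Ω·m
A = 63.2 mm² = 6.320e-05 m²
R₍20₎ = ρL/A = (2.80×10^-8)(1.58)/(6.320e-05) = 7.000×10^-4 Ω
R₍175₎ = R₍20₎(1 + αΔT) = 7.000×10^-4 × (1 + 0.0036×155) = 0.001091 Ω
V = IR = 358 × 0.001091 = 0.390 V

0.390 V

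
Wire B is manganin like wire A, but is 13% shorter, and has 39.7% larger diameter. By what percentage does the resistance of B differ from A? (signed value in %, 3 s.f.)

-55.4%

R ∝ L/d², so R_B/R_A = (1 − 13/100) × (1 + 39.7/100)⁻²
= 0.87 × 0.5124 = 0.4458
(R_B − R_A)/R_A = 0.4458 − 1 = -55.4%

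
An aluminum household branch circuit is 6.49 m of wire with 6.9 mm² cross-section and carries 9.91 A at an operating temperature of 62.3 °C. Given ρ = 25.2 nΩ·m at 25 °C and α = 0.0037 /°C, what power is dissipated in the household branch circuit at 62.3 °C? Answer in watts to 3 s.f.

ρ = 25.2 nΩ·m = 2.52×10^-8 Ω·m
A = 6.9 mm² = 6.900e-06 m²
R₍25₎ = ρL/A = (2.52×10^-8)(6.49)/(6.900e-06) = 0.0237 Ω
R₍62.3₎ = R₍25₎(1 + αΔT) = 0.0237 × (1 + 0.0037×37.3) = 0.02697 Ω
P = I²R = (9.91)² × 0.02697 = 2.65 W

2.65 W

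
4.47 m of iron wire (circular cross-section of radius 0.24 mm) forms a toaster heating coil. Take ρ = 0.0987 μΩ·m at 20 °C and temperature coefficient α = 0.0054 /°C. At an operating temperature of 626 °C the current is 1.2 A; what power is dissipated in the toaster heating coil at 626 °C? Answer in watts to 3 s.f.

15.0 W

ρ = 0.0987 μΩ·m = 9.87×10^-8 Ω·m
A = πr² = π(2.4000e-04 m)² = 1.810e-07 m²
R₍20₎ = ρL/A = (9.87×10^-8)(4.47)/(1.810e-07) = 2.438 Ω
R₍626₎ = R₍20₎(1 + αΔT) = 2.438 × (1 + 0.0054×606) = 10.42 Ω
P = I²R = (1.2)² × 10.42 = 15.0 W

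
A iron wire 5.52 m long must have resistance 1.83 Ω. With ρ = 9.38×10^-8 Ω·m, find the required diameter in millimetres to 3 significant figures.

A = ρL/R = (9.38×10^-8)(5.52)/(1.83) = 2.829e-07 m²
d = 2√(A/π) = 6.002e-04 m = 0.600 mm

0.600 mm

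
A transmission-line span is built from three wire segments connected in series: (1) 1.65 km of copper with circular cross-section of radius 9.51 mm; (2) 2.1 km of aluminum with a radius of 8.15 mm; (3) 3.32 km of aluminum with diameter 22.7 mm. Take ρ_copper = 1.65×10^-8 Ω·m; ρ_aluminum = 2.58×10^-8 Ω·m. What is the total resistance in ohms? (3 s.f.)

0.567 Ω

Seg 1: A = πr² = π(9.5100e-03 m)² = 2.841e-04 m²
R_1 = (1.65×10^-8)(1650)/(2.841e-04) = 0.09582 Ω
Seg 2: A = πr² = π(8.1500e-03 m)² = 2.087e-04 m²
R_2 = (2.58×10^-8)(2100)/(2.087e-04) = 0.2596 Ω
Seg 3: A = π(d/2)² = π(1.1350e-02 m)² = 4.047e-04 m²
R_3 = (2.58×10^-8)(3320)/(4.047e-04) = 0.2116 Ω
R_total = R_1 + R_2 + R_3 = 0.567 Ω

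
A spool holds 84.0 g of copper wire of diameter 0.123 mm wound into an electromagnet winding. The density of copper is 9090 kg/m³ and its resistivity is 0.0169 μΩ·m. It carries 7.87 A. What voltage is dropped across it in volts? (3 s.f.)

8710 V

ρ = 0.0169 μΩ·m = 1.69×10^-8 Ω·m
A = π(d/2)² = π(6.1500e-05 m)² = 1.1882e-08 m²
L = m/(density·A) = 0.084/(9090×1.1882e-08) = 777.7 m
R = ρL/A = (1.69×10^-8)(777.7)/(1.1882e-08) = 1106 Ω
V = IR = 7.87 × 1106 = 8710 V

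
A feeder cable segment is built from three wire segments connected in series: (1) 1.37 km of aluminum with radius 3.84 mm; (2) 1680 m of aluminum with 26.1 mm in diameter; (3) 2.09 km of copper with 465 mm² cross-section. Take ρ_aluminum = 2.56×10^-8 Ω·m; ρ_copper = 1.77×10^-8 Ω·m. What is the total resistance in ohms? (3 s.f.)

Seg 1: A = πr² = π(3.8400e-03 m)² = 4.632e-05 m²
R_1 = (2.56×10^-8)(1370)/(4.632e-05) = 0.7571 Ω
Seg 2: A = π(d/2)² = π(1.3050e-02 m)² = 5.350e-04 m²
R_2 = (2.56×10^-8)(1680)/(5.350e-04) = 0.08039 Ω
Seg 3: A = 465 mm² = 4.650e-04 m²
R_3 = (1.77×10^-8)(2090)/(4.650e-04) = 0.07955 Ω
R_total = R_1 + R_2 + R_3 = 0.917 Ω

0.917 Ω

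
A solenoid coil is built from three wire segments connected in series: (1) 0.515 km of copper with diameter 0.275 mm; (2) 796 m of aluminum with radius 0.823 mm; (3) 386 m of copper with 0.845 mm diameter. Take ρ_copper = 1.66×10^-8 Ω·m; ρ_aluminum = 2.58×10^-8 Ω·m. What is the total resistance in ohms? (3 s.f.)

Seg 1: A = π(d/2)² = π(1.3750e-04 m)² = 5.940e-08 m²
R_1 = (1.66×10^-8)(515)/(5.940e-08) = 143.9 Ω
Seg 2: A = πr² = π(8.2300e-04 m)² = 2.128e-06 m²
R_2 = (2.58×10^-8)(796)/(2.128e-06) = 9.651 Ω
Seg 3: A = π(d/2)² = π(4.2250e-04 m)² = 5.608e-07 m²
R_3 = (1.66×10^-8)(386)/(5.608e-07) = 11.43 Ω
R_total = R_1 + R_2 + R_3 = 165 Ω

165 Ω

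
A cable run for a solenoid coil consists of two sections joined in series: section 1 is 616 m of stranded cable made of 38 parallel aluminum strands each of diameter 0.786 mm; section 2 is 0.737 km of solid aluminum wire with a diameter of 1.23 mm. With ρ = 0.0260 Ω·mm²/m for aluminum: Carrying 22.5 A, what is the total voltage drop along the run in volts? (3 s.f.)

ρ = 0.0260 Ω·mm²/m = 2.60×10^-8 Ω·m
Section 1: A_strand = π(3.9300e-04)² = 4.852e-07 m²; R₁ = ρL/(N·A_s) = (2.60×10^-8)(616)/(38×4.852e-07) = 0.8686 Ω
Section 2: A = π(d/2)² = π(6.1500e-04 m)² = 1.188e-06 m²
R₂ = (2.60×10^-8)(737)/(1.188e-06) = 16.13 Ω
R = R₁ + R₂ = 17 Ω
V = IR = 22.5 × 17 = 382 V

382 V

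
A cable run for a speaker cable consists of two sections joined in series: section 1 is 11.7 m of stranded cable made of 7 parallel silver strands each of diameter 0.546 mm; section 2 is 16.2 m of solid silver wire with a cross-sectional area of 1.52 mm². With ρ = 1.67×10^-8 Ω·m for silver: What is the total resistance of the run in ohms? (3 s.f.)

0.297 Ω

Section 1: A_strand = π(2.7300e-04)² = 2.341e-07 m²; R₁ = ρL/(N·A_s) = (1.67×10^-8)(11.7)/(7×2.341e-07) = 0.1192 Ω
Section 2: A = 1.52 mm² = 1.520e-06 m²
R₂ = (1.67×10^-8)(16.2)/(1.520e-06) = 0.178 Ω
R = R₁ + R₂ = 0.297 Ω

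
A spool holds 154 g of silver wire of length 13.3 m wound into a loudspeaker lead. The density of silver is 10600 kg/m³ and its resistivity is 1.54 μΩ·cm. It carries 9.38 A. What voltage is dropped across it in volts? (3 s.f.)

ρ = 1.54 μΩ·cm = 1.54×10^-8 Ω·m
A = m/(density·L) = 0.154/(10600×13.3) = 1.0924e-06 m²
R = ρL/A = (1.54×10^-8)(13.3)/(1.0924e-06) = 0.1875 Ω
V = IR = 9.38 × 0.1875 = 1.76 V

1.76 V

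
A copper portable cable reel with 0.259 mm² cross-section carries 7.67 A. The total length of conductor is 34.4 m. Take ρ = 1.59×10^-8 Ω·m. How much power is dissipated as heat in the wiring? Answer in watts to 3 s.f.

124 W

A = 0.259 mm² = 2.590e-07 m²
R = ρL/A = (1.59×10^-8)(34.4)/(2.590e-07) = 2.112 Ω
P = I²R = (7.67)² × 2.112 = 124 W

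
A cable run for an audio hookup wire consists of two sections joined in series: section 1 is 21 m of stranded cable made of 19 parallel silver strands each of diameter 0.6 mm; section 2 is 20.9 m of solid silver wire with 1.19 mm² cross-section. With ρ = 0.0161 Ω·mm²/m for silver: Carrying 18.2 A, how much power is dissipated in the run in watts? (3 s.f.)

ρ = 0.0161 Ω·mm²/m = 1.61×10^-8 Ω·m
Section 1: A_strand = π(3.0000e-04)² = 2.827e-07 m²; R₁ = ρL/(N·A_s) = (1.61×10^-8)(21)/(19×2.827e-07) = 0.06294 Ω
Section 2: A = 1.19 mm² = 1.190e-06 m²
R₂ = (1.61×10^-8)(20.9)/(1.190e-06) = 0.2828 Ω
R = R₁ + R₂ = 0.3457 Ω
P = I²R = (18.2)² × 0.3457 = 115 W

115 W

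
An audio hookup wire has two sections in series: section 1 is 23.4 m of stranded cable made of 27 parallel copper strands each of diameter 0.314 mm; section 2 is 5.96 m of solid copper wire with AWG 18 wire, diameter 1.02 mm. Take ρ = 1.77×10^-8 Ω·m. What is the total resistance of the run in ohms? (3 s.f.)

0.327 Ω

Section 1: A_strand = π(1.5700e-04)² = 7.744e-08 m²; R₁ = ρL/(N·A_s) = (1.77×10^-8)(23.4)/(27×7.744e-08) = 0.1981 Ω
Section 2: A = π(1.02/2 mm)² = π(5.1000e-04 m)² = 8.171e-07 m²
R₂ = (1.77×10^-8)(5.96)/(8.171e-07) = 0.1291 Ω
R = R₁ + R₂ = 0.327 Ω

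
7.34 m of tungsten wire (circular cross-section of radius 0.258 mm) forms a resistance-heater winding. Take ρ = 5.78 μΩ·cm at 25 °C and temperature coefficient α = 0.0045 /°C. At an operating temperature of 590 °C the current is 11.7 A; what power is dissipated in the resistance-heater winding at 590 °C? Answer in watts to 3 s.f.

ρ = 5.78 μΩ·cm = 5.78×10^-8 Ω·m
A = πr² = π(2.5800e-04 m)² = 2.091e-07 m²
R₍25₎ = ρL/A = (5.78×10^-8)(7.34)/(2.091e-07) = 2.029 Ω
R₍590₎ = R₍25₎(1 + αΔT) = 2.029 × (1 + 0.0045×565) = 7.187 Ω
P = I²R = (11.7)² × 7.187 = 984 W

984 W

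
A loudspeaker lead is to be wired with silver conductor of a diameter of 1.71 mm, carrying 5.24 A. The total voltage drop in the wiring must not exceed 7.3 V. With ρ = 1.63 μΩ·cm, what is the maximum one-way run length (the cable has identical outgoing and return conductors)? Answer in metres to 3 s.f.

98.1 m

ρ = 1.63 μΩ·cm = 1.63×10^-8 Ω·m
A = π(d/2)² = π(8.5500e-04 m)² = 2.297e-06 m²
L_max = V_max·A/(2·ρI) = (7.3)(2.297e-06)/(2×1.63×10^-8×5.24) = 98.1 m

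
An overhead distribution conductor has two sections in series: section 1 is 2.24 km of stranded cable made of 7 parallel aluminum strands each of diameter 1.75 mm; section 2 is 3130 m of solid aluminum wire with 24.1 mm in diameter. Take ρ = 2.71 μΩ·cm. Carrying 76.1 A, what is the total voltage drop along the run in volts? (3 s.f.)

289 V

ρ = 2.71 μΩ·cm = 2.71×10^-8 Ω·m
Section 1: A_strand = π(8.7500e-04)² = 2.405e-06 m²; R₁ = ρL/(N·A_s) = (2.71×10^-8)(2240)/(7×2.405e-06) = 3.605 Ω
Section 2: A = π(d/2)² = π(1.2050e-02 m)² = 4.562e-04 m²
R₂ = (2.71×10^-8)(3130)/(4.562e-04) = 0.1859 Ω
R = R₁ + R₂ = 3.791 Ω
V = IR = 76.1 × 3.791 = 289 V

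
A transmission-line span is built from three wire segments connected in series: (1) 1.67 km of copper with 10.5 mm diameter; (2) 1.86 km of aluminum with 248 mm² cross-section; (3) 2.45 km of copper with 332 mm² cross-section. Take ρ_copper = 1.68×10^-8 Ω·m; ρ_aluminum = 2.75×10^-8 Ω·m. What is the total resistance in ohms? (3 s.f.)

Seg 1: A = π(d/2)² = π(5.2500e-03 m)² = 8.659e-05 m²
R_1 = (1.68×10^-8)(1670)/(8.659e-05) = 0.324 Ω
Seg 2: A = 248 mm² = 2.480e-04 m²
R_2 = (2.75×10^-8)(1860)/(2.480e-04) = 0.2063 Ω
Seg 3: A = 332 mm² = 3.320e-04 m²
R_3 = (1.68×10^-8)(2450)/(3.320e-04) = 0.124 Ω
R_total = R_1 + R_2 + R_3 = 0.654 Ω

0.654 Ω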